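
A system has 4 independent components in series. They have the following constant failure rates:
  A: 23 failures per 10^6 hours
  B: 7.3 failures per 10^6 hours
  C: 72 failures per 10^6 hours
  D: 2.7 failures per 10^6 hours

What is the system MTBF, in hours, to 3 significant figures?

Series of exponential components: λ_sys = Σ λ_i
λ_sys = 0.000023 + 0.0000073 + 0.000072 + 0.0000027 = 1.0500e-04 /h
MTBF = 1 / λ_sys = 9520 h

9520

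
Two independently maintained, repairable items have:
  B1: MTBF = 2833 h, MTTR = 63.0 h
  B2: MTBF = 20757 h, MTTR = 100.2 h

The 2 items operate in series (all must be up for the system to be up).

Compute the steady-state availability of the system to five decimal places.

0.97355

A(B1) = MTBF/(MTBF+MTTR) = 2833/(2833+63.0) = 0.978246
A(B2) = MTBF/(MTBF+MTTR) = 20757/(20757+100.2) = 0.995196
Series availability: 0.978246 × 0.995196 = 0.97355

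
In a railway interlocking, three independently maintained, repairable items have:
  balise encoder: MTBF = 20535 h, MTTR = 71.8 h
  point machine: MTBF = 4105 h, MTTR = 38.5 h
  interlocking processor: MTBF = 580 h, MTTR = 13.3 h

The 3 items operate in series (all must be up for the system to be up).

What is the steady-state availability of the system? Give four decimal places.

A(balise encoder) = MTBF/(MTBF+MTTR) = 20535/(20535+71.8) = 0.996516
A(point machine) = MTBF/(MTBF+MTTR) = 4105/(4105+38.5) = 0.990708
A(interlocking processor) = MTBF/(MTBF+MTTR) = 580/(580+13.3) = 0.977583
Series availability: 0.996516 × 0.990708 × 0.977583 = 0.9651

0.9651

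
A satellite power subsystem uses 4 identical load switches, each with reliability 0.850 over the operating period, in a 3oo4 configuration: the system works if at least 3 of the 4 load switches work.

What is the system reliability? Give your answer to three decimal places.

R = Σ_{i=3}^{4} C(4,i) p^i (1−p)^{4−i} with p = 0.850
C(4,3)·0.850^3·0.150^1 = 0.36848
C(4,4)·0.850^4·0.150^0 = 0.52201
Sum = 0.890

0.890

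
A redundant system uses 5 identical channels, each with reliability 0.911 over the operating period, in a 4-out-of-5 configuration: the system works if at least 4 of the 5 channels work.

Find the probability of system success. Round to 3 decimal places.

R = Σ_{i=4}^{5} C(5,i) p^i (1−p)^{5−i} with p = 0.911
C(5,4)·0.911^4·0.089^1 = 0.30650
C(5,5)·0.911^5·0.089^0 = 0.62747
Sum = 0.934

0.934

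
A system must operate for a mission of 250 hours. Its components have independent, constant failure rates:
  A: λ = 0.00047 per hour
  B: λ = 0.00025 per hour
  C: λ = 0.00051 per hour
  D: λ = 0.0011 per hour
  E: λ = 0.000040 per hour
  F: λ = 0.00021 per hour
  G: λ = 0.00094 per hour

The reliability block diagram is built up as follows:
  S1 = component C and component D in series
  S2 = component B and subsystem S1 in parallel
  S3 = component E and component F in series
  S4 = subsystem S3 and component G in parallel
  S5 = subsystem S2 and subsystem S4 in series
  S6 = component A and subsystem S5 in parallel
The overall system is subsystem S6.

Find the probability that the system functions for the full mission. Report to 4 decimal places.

0.9964

R(A) = exp(−0.00047 × 250) = 0.889141
R(B) = exp(−0.00025 × 250) = 0.939413
R(C) = exp(−0.00051 × 250) = 0.880293
R(D) = exp(−0.0011 × 250) = 0.759572
R(E) = exp(−0.000040 × 250) = 0.990050
R(F) = exp(−0.00021 × 250) = 0.948854
R(G) = exp(−0.00094 × 250) = 0.790571
Series (C and D): 0.880293 × 0.759572 = 0.668646
Parallel (B and [0.668646]): 1 − (1 − 0.939413)(1 − 0.668646) = 0.979924
Series (E and F): 0.990050 × 0.948854 = 0.939413
Parallel ([0.939413] and G): 1 − (1 − 0.939413)(1 − 0.790571) = 0.987311
Series ([0.979924] and [0.987311]): 0.979924 × 0.987311 = 0.967490
Parallel (A and [0.967490]): 1 − (1 − 0.889141)(1 − 0.967490) = 0.9964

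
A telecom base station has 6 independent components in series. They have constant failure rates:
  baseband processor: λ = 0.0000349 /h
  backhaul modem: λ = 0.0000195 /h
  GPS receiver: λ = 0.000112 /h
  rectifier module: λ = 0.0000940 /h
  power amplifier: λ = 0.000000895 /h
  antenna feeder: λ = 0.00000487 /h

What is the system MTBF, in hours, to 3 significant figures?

3760

Series of exponential components: λ_sys = Σ λ_i
λ_sys = 0.0000349 + 0.0000195 + 0.000112 + 0.0000940 + 0.000000895 + 0.00000487 = 2.6617e-04 /h
MTBF = 1 / λ_sys = 3760 h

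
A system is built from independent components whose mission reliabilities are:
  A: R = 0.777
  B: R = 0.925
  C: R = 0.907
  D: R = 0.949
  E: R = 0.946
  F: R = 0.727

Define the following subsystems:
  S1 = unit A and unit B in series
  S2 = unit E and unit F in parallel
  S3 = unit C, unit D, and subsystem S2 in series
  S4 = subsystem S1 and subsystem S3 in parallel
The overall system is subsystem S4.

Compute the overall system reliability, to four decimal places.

0.9573

Series (A and B): 0.777000 × 0.925000 = 0.718725
Parallel (E and F): 1 − (1 − 0.946000)(1 − 0.727000) = 0.985258
Series (C, D, and [0.985258]): 0.907000 × 0.949000 × 0.985258 = 0.848054
Parallel ([0.718725] and [0.848054]): 1 − (1 − 0.718725)(1 − 0.848054) = 0.9573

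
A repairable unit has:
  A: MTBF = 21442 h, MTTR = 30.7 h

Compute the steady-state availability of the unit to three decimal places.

A(A) = MTBF/(MTBF+MTTR) = 21442/(21442+30.7) = 0.999

0.999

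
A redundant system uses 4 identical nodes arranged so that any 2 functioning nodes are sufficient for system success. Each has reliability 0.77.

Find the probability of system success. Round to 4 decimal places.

0.9597

R = Σ_{i=2}^{4} C(4,i) p^i (1−p)^{4−i} with p = 0.77
C(4,2)·0.77^2·0.23^2 = 0.188186
C(4,3)·0.77^3·0.23^1 = 0.420010
C(4,4)·0.77^4·0.23^0 = 0.351530
Sum = 0.9597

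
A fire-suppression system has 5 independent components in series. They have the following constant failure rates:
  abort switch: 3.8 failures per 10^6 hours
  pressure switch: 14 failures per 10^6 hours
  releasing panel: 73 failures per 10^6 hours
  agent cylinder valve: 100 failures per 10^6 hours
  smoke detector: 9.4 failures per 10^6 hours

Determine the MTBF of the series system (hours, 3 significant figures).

5000

Series of exponential components: λ_sys = Σ λ_i
λ_sys = 0.0000038 + 0.000014 + 0.000073 + 0.00010 + 0.0000094 = 2.0020e-04 /h
MTBF = 1 / λ_sys = 5000 h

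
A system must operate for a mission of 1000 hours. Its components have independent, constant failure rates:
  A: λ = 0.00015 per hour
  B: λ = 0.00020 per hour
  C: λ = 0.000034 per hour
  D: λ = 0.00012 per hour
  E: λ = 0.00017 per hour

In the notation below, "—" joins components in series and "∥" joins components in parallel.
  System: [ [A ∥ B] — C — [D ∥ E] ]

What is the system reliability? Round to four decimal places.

0.9255

R(A) = exp(−0.00015 × 1000) = 0.860708
R(B) = exp(−0.00020 × 1000) = 0.818731
R(C) = exp(−0.000034 × 1000) = 0.966572
R(D) = exp(−0.00012 × 1000) = 0.886920
R(E) = exp(−0.00017 × 1000) = 0.843665
Parallel (A and B): 1 − (1 − 0.860708)(1 − 0.818731) = 0.974751
Parallel (D and E): 1 − (1 − 0.886920)(1 − 0.843665) = 0.982322
Series ([0.974751], C, and [0.982322]): 0.974751 × 0.966572 × 0.982322 = 0.9255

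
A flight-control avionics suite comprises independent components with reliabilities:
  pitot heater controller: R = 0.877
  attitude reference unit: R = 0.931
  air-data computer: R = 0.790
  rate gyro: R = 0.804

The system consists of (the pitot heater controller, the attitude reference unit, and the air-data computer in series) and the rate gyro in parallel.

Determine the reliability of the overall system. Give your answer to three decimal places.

0.930

Series (pitot heater controller, attitude reference unit, and air-data computer): 0.87700 × 0.93100 × 0.79000 = 0.64502
Parallel ([0.64502] and rate gyro): 1 − (1 − 0.64502)(1 − 0.80400) = 0.930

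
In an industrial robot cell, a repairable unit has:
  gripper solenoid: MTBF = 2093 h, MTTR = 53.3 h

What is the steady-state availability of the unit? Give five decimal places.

A(gripper solenoid) = MTBF/(MTBF+MTTR) = 2093/(2093+53.3) = 0.97517

0.97517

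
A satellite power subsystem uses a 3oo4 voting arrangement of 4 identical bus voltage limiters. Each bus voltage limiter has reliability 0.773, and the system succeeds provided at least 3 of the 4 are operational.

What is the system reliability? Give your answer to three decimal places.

R = Σ_{i=3}^{4} C(4,i) p^i (1−p)^{4−i} with p = 0.773
C(4,3)·0.773^3·0.227^1 = 0.41940
C(4,4)·0.773^4·0.227^0 = 0.35704
Sum = 0.776

0.776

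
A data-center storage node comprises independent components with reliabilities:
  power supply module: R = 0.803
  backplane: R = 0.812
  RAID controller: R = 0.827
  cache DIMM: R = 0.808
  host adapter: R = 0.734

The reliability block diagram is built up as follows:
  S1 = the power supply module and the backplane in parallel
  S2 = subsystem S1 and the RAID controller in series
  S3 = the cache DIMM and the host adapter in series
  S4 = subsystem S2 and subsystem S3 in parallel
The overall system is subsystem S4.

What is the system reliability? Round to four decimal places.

Parallel (power supply module and backplane): 1 − (1 − 0.803000)(1 − 0.812000) = 0.962964
Series ([0.962964] and RAID controller): 0.962964 × 0.827000 = 0.796371
Series (cache DIMM and host adapter): 0.808000 × 0.734000 = 0.593072
Parallel ([0.796371] and [0.593072]): 1 − (1 − 0.796371)(1 − 0.593072) = 0.9171

0.9171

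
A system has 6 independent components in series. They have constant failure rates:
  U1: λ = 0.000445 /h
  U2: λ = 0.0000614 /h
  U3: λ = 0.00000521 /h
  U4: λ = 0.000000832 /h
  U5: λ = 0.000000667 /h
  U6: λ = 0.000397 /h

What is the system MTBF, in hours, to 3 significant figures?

1100

Series of exponential components: λ_sys = Σ λ_i
λ_sys = 0.000445 + 0.0000614 + 0.00000521 + 0.000000832 + 0.000000667 + 0.000397 = 9.1011e-04 /h
MTBF = 1 / λ_sys = 1100 h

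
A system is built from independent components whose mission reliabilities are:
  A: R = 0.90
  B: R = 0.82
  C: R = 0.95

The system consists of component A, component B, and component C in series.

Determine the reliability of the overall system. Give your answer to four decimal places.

0.7011

Series (A, B, and C): 0.900000 × 0.820000 × 0.950000 = 0.7011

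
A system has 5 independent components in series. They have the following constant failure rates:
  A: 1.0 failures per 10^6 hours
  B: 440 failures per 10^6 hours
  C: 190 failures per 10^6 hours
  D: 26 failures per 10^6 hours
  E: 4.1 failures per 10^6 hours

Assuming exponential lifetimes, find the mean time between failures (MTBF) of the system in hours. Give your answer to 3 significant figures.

Series of exponential components: λ_sys = Σ λ_i
λ_sys = 0.0000010 + 0.00044 + 0.00019 + 0.000026 + 0.0000041 = 6.6110e-04 /h
MTBF = 1 / λ_sys = 1510 h

1510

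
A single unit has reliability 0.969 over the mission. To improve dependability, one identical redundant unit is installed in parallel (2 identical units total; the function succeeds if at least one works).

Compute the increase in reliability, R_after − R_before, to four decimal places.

R_before = 0.969
R_after = 1 − (1 − 0.969)^2 = 0.9990
ΔR = 0.9990 − 0.969 = 0.0300

0.0300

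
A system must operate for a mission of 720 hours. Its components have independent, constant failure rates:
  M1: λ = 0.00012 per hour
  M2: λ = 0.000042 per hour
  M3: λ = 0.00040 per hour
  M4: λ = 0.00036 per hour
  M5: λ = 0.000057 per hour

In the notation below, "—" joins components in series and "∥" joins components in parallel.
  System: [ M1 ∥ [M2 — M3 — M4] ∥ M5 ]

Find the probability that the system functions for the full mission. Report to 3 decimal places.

R(M1) = exp(−0.00012 × 720) = 0.91723
R(M2) = exp(−0.000042 × 720) = 0.97021
R(M3) = exp(−0.00040 × 720) = 0.74976
R(M4) = exp(−0.00036 × 720) = 0.77167
R(M5) = exp(−0.000057 × 720) = 0.95979
Series (M2, M3, and M4): 0.97021 × 0.74976 × 0.77167 = 0.56133
Parallel (M1, [0.56133], and M5): 1 − (1 − 0.91723)(1 − 0.56133)(1 − 0.95979) = 0.999

0.999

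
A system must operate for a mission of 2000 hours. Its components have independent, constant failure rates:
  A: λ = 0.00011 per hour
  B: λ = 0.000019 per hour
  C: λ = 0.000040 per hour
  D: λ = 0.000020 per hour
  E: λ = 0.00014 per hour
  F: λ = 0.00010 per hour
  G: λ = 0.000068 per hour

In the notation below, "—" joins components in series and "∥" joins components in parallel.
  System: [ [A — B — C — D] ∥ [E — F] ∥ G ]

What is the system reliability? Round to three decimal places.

0.985

R(A) = exp(−0.00011 × 2000) = 0.80252
R(B) = exp(−0.000019 × 2000) = 0.96271
R(C) = exp(−0.000040 × 2000) = 0.92312
R(D) = exp(−0.000020 × 2000) = 0.96079
R(E) = exp(−0.00014 × 2000) = 0.75578
R(F) = exp(−0.00010 × 2000) = 0.81873
R(G) = exp(−0.000068 × 2000) = 0.87284
Series (A, B, C, and D): 0.80252 × 0.96271 × 0.92312 × 0.96079 = 0.68523
Series (E and F): 0.75578 × 0.81873 = 0.61878
Parallel ([0.68523], [0.61878], and G): 1 − (1 − 0.68523)(1 − 0.61878)(1 − 0.87284) = 0.985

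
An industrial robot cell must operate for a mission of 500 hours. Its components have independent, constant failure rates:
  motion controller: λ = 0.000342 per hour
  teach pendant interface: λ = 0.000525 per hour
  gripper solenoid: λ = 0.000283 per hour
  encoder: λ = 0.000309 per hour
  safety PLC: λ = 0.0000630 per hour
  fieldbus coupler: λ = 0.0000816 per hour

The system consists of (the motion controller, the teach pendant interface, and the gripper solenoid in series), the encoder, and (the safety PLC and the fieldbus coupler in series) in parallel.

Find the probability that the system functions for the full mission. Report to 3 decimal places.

R(motion controller) = exp(−0.000342 × 500) = 0.84282
R(teach pendant interface) = exp(−0.000525 × 500) = 0.76913
R(gripper solenoid) = exp(−0.000283 × 500) = 0.86806
R(encoder) = exp(−0.000309 × 500) = 0.85684
R(safety PLC) = exp(−0.0000630 × 500) = 0.96899
R(fieldbus coupler) = exp(−0.0000816 × 500) = 0.96002
Series (motion controller, teach pendant interface, and gripper solenoid): 0.84282 × 0.76913 × 0.86806 = 0.56271
Series (safety PLC and fieldbus coupler): 0.96899 × 0.96002 = 0.93025
Parallel ([0.56271], encoder, and [0.93025]): 1 − (1 − 0.56271)(1 − 0.85684)(1 − 0.93025) = 0.996

0.996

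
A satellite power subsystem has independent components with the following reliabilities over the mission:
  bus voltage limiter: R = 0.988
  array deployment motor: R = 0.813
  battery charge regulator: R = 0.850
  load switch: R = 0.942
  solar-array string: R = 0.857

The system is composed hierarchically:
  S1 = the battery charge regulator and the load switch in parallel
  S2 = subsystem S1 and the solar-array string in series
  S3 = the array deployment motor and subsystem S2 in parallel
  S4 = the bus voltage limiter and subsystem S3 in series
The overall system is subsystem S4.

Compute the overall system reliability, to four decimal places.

Parallel (battery charge regulator and load switch): 1 − (1 − 0.850000)(1 − 0.942000) = 0.991300
Series ([0.991300] and solar-array string): 0.991300 × 0.857000 = 0.849544
Parallel (array deployment motor and [0.849544]): 1 − (1 − 0.813000)(1 − 0.849544) = 0.971865
Series (bus voltage limiter and [0.971865]): 0.988000 × 0.971865 = 0.9602

0.9602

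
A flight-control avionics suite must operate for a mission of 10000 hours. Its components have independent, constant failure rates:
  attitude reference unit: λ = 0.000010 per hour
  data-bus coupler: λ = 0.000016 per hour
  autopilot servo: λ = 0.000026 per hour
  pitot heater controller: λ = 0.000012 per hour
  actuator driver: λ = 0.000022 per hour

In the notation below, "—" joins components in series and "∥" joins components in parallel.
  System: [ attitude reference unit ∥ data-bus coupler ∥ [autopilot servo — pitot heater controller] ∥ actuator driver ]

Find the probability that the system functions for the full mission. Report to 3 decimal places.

0.999

R(attitude reference unit) = exp(−0.000010 × 10000) = 0.90484
R(data-bus coupler) = exp(−0.000016 × 10000) = 0.85214
R(autopilot servo) = exp(−0.000026 × 10000) = 0.77105
R(pitot heater controller) = exp(−0.000012 × 10000) = 0.88692
R(actuator driver) = exp(−0.000022 × 10000) = 0.80252
Series (autopilot servo and pitot heater controller): 0.77105 × 0.88692 = 0.68386
Parallel (attitude reference unit, data-bus coupler, [0.68386], and actuator driver): 1 − (1 − 0.90484)(1 − 0.85214)(1 − 0.68386)(1 − 0.80252) = 0.999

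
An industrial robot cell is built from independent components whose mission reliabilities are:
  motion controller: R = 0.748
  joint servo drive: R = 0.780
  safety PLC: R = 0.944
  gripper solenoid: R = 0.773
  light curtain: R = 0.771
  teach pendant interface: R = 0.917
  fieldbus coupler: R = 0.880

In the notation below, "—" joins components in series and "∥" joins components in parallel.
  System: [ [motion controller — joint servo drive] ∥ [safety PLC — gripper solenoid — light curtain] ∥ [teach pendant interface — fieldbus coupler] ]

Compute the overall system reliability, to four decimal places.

Series (motion controller and joint servo drive): 0.748000 × 0.780000 = 0.583440
Series (safety PLC, gripper solenoid, and light curtain): 0.944000 × 0.773000 × 0.771000 = 0.562608
Series (teach pendant interface and fieldbus coupler): 0.917000 × 0.880000 = 0.806960
Parallel ([0.583440], [0.562608], and [0.806960]): 1 − (1 − 0.583440)(1 − 0.562608)(1 − 0.806960) = 0.9648

0.9648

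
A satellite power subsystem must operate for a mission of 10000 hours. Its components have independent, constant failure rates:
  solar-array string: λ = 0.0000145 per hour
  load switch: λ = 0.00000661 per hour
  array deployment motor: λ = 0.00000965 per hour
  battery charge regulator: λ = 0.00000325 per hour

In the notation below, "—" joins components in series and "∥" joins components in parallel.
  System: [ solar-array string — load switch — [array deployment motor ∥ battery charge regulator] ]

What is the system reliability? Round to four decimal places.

0.8073

R(solar-array string) = exp(−0.0000145 × 10000) = 0.865022
R(load switch) = exp(−0.00000661 × 10000) = 0.936037
R(array deployment motor) = exp(−0.00000965 × 10000) = 0.908010
R(battery charge regulator) = exp(−0.00000325 × 10000) = 0.968022
Parallel (array deployment motor and battery charge regulator): 1 − (1 − 0.908010)(1 − 0.968022) = 0.997058
Series (solar-array string, load switch, and [0.997058]): 0.865022 × 0.936037 × 0.997058 = 0.8073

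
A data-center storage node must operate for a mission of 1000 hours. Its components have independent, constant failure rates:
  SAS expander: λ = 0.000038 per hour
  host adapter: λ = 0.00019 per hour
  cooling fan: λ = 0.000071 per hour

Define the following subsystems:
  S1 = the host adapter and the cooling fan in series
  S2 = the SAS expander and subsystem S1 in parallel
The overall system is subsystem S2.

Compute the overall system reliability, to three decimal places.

R(SAS expander) = exp(−0.000038 × 1000) = 0.96271
R(host adapter) = exp(−0.00019 × 1000) = 0.82696
R(cooling fan) = exp(−0.000071 × 1000) = 0.93146
Series (host adapter and cooling fan): 0.82696 × 0.93146 = 0.77028
Parallel (SAS expander and [0.77028]): 1 − (1 − 0.96271)(1 − 0.77028) = 0.991

0.991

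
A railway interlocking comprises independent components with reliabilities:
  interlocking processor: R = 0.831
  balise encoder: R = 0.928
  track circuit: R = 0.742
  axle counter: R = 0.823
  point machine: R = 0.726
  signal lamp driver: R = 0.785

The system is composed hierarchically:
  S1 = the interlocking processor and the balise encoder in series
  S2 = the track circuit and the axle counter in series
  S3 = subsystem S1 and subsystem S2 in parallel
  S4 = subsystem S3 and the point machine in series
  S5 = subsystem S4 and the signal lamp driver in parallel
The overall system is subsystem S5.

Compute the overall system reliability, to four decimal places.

Series (interlocking processor and balise encoder): 0.831000 × 0.928000 = 0.771168
Series (track circuit and axle counter): 0.742000 × 0.823000 = 0.610666
Parallel ([0.771168] and [0.610666]): 1 − (1 − 0.771168)(1 − 0.610666) = 0.910908
Series ([0.910908] and point machine): 0.910908 × 0.726000 = 0.661319
Parallel ([0.661319] and signal lamp driver): 1 − (1 − 0.661319)(1 − 0.785000) = 0.9272

0.9272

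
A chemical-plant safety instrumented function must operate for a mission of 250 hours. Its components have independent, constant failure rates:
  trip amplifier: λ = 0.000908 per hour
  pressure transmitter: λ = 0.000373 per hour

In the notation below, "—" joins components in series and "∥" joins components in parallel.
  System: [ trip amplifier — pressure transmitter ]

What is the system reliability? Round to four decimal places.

R(trip amplifier) = exp(−0.000908 × 250) = 0.796921
R(pressure transmitter) = exp(−0.000373 × 250) = 0.910966
Series (trip amplifier and pressure transmitter): 0.796921 × 0.910966 = 0.7260

0.7260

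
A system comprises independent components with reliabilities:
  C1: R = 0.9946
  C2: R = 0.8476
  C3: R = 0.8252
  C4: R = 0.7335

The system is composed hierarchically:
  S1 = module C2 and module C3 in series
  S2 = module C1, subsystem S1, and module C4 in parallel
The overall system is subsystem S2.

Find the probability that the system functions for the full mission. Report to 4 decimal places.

0.9996

Series (C2 and C3): 0.847600 × 0.825200 = 0.699440
Parallel (C1, [0.699440], and C4): 1 − (1 − 0.994600)(1 − 0.699440)(1 − 0.733500) = 0.9996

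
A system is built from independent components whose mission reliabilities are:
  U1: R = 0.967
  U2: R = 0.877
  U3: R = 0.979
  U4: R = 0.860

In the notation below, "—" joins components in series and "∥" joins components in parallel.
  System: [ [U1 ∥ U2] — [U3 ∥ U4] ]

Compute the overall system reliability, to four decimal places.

0.9930

Parallel (U1 and U2): 1 − (1 − 0.967000)(1 − 0.877000) = 0.995941
Parallel (U3 and U4): 1 − (1 − 0.979000)(1 − 0.860000) = 0.997060
Series ([0.995941] and [0.997060]): 0.995941 × 0.997060 = 0.9930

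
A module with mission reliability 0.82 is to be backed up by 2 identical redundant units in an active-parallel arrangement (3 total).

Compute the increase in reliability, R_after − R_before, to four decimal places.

R_before = 0.82
R_after = 1 − (1 − 0.82)^3 = 0.9942
ΔR = 0.9942 − 0.82 = 0.1742

0.1742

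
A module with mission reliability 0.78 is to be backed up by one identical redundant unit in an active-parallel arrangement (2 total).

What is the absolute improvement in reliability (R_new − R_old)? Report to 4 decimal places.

0.1716

R_before = 0.78
R_after = 1 − (1 − 0.78)^2 = 0.9516
ΔR = 0.9516 − 0.78 = 0.1716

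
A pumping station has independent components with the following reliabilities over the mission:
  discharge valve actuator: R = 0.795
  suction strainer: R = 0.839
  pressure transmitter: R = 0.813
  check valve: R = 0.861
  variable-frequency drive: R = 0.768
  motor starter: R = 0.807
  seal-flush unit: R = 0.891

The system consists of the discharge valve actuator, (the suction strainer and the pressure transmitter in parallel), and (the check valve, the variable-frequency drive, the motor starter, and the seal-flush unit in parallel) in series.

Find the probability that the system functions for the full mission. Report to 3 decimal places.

Parallel (suction strainer and pressure transmitter): 1 − (1 − 0.83900)(1 − 0.81300) = 0.96989
Parallel (check valve, variable-frequency drive, motor starter, and seal-flush unit): 1 − (1 − 0.86100)(1 − 0.76800)(1 − 0.80700)(1 − 0.89100) = 0.99932
Series (discharge valve actuator, [0.96989], and [0.99932]): 0.79500 × 0.96989 × 0.99932 = 0.771

0.771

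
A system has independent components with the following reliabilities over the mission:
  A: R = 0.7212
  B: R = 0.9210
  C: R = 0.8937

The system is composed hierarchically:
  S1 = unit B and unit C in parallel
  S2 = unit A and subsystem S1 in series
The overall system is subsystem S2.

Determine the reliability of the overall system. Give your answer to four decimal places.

0.7151

Parallel (B and C): 1 − (1 − 0.921000)(1 − 0.893700) = 0.991602
Series (A and [0.991602]): 0.721200 × 0.991602 = 0.7151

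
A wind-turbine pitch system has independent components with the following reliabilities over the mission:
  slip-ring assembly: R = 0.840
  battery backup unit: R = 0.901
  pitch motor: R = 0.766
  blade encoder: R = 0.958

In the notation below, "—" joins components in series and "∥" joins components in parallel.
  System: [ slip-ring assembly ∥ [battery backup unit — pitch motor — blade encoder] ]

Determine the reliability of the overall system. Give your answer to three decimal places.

Series (battery backup unit, pitch motor, and blade encoder): 0.90100 × 0.76600 × 0.95800 = 0.66118
Parallel (slip-ring assembly and [0.66118]): 1 − (1 − 0.84000)(1 − 0.66118) = 0.946

0.946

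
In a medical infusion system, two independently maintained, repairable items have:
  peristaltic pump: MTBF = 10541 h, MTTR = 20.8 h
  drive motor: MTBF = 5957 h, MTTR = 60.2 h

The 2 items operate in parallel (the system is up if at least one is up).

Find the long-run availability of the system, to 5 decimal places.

A(peristaltic pump) = MTBF/(MTBF+MTTR) = 10541/(10541+20.8) = 0.998031
A(drive motor) = MTBF/(MTBF+MTTR) = 5957/(5957+60.2) = 0.989995
Parallel availability: 1 − (1 − 0.998031)(1 − 0.989995) = 0.99998

0.99998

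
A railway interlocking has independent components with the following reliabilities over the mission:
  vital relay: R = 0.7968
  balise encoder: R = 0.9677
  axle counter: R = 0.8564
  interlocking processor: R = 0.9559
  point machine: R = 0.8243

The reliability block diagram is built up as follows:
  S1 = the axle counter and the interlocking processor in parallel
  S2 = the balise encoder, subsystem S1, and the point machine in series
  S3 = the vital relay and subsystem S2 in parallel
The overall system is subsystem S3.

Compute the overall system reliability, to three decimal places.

0.958

Parallel (axle counter and interlocking processor): 1 − (1 − 0.85640)(1 − 0.95590) = 0.99367
Series (balise encoder, [0.99367], and point machine): 0.96770 × 0.99367 × 0.82430 = 0.79263
Parallel (vital relay and [0.79263]): 1 − (1 − 0.79680)(1 − 0.79263) = 0.958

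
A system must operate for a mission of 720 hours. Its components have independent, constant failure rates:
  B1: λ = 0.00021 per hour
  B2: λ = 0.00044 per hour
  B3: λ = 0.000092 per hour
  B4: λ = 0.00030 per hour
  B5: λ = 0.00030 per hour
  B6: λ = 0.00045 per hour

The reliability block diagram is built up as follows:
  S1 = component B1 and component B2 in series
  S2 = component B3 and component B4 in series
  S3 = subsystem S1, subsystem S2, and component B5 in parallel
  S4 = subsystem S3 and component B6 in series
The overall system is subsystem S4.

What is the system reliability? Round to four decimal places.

R(B1) = exp(−0.00021 × 720) = 0.859676
R(B2) = exp(−0.00044 × 720) = 0.728476
R(B3) = exp(−0.000092 × 720) = 0.935906
R(B4) = exp(−0.00030 × 720) = 0.805735
R(B5) = exp(−0.00030 × 720) = 0.805735
R(B6) = exp(−0.00045 × 720) = 0.723250
Series (B1 and B2): 0.859676 × 0.728476 = 0.626253
Series (B3 and B4): 0.935906 × 0.805735 = 0.754092
Parallel ([0.626253], [0.754092], and B5): 1 − (1 − 0.626253)(1 − 0.754092)(1 − 0.805735) = 0.982146
Series ([0.982146] and B6): 0.982146 × 0.723250 = 0.7103

0.7103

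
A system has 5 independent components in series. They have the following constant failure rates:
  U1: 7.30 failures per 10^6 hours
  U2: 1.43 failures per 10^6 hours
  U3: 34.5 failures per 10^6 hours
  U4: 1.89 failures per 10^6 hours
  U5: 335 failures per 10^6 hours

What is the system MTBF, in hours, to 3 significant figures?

Series of exponential components: λ_sys = Σ λ_i
λ_sys = 0.00000730 + 0.00000143 + 0.0000345 + 0.00000189 + 0.000335 = 3.8012e-04 /h
MTBF = 1 / λ_sys = 2630 h

2630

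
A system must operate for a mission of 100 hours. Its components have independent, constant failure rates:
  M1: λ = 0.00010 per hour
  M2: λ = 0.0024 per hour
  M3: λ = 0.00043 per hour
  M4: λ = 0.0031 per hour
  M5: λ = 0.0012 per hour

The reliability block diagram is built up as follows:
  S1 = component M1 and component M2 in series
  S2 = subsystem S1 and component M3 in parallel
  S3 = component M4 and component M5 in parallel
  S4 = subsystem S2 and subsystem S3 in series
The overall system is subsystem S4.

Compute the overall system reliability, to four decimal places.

R(M1) = exp(−0.00010 × 100) = 0.990050
R(M2) = exp(−0.0024 × 100) = 0.786628
R(M3) = exp(−0.00043 × 100) = 0.957911
R(M4) = exp(−0.0031 × 100) = 0.733447
R(M5) = exp(−0.0012 × 100) = 0.886920
Series (M1 and M2): 0.990050 × 0.786628 = 0.778801
Parallel ([0.778801] and M3): 1 − (1 − 0.778801)(1 − 0.957911) = 0.990690
Parallel (M4 and M5): 1 − (1 − 0.733447)(1 − 0.886920) = 0.969858
Series ([0.990690] and [0.969858]): 0.990690 × 0.969858 = 0.9608

0.9608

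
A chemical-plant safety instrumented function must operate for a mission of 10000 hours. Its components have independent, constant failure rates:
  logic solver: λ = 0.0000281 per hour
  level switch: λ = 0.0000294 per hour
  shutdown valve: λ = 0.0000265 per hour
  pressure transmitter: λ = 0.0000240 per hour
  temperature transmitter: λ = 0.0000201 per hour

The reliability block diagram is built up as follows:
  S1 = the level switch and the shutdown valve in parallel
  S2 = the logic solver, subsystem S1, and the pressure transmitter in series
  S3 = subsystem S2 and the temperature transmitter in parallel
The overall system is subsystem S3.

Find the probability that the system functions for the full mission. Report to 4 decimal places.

R(logic solver) = exp(−0.0000281 × 10000) = 0.755028
R(level switch) = exp(−0.0000294 × 10000) = 0.745276
R(shutdown valve) = exp(−0.0000265 × 10000) = 0.767206
R(pressure transmitter) = exp(−0.0000240 × 10000) = 0.786628
R(temperature transmitter) = exp(−0.0000201 × 10000) = 0.817912
Parallel (level switch and shutdown valve): 1 − (1 − 0.745276)(1 − 0.767206) = 0.940702
Series (logic solver, [0.940702], and pressure transmitter): 0.755028 × 0.940702 × 0.786628 = 0.558708
Parallel ([0.558708] and temperature transmitter): 1 − (1 − 0.558708)(1 − 0.817912) = 0.9196

0.9196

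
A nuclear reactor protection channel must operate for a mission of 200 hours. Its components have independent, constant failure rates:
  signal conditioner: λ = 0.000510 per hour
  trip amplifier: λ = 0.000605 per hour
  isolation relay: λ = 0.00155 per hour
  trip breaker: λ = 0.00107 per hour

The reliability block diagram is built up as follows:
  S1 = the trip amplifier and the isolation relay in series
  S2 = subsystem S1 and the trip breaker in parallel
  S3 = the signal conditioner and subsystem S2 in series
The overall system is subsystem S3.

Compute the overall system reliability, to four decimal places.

0.8421

R(signal conditioner) = exp(−0.000510 × 200) = 0.903030
R(trip amplifier) = exp(−0.000605 × 200) = 0.886034
R(isolation relay) = exp(−0.00155 × 200) = 0.733447
R(trip breaker) = exp(−0.00107 × 200) = 0.807348
Series (trip amplifier and isolation relay): 0.886034 × 0.733447 = 0.649859
Parallel ([0.649859] and trip breaker): 1 − (1 − 0.649859)(1 − 0.807348) = 0.932545
Series (signal conditioner and [0.932545]): 0.903030 × 0.932545 = 0.8421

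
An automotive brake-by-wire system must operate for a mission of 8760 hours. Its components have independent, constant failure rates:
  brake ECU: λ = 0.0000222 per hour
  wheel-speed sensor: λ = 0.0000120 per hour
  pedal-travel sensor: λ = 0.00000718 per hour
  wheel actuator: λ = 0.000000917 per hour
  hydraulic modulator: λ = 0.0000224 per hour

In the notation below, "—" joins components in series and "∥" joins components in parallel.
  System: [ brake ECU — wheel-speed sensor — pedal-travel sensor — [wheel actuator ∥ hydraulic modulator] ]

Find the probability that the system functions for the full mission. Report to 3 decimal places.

R(brake ECU) = exp(−0.0000222 × 8760) = 0.82327
R(wheel-speed sensor) = exp(−0.0000120 × 8760) = 0.90022
R(pedal-travel sensor) = exp(−0.00000718 × 8760) = 0.93904
R(wheel actuator) = exp(−0.000000917 × 8760) = 0.99200
R(hydraulic modulator) = exp(−0.0000224 × 8760) = 0.82183
Parallel (wheel actuator and hydraulic modulator): 1 − (1 − 0.99200)(1 − 0.82183) = 0.99857
Series (brake ECU, wheel-speed sensor, pedal-travel sensor, and [0.99857]): 0.82327 × 0.90022 × 0.93904 × 0.99857 = 0.695

0.695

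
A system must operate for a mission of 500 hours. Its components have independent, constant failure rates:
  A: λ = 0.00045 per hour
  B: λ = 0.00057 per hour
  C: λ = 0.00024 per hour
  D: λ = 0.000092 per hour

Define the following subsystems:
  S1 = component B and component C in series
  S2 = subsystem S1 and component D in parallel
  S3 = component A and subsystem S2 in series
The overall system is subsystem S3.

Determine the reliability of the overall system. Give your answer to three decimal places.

R(A) = exp(−0.00045 × 500) = 0.79852
R(B) = exp(−0.00057 × 500) = 0.75201
R(C) = exp(−0.00024 × 500) = 0.88692
R(D) = exp(−0.000092 × 500) = 0.95504
Series (B and C): 0.75201 × 0.88692 = 0.66697
Parallel ([0.66697] and D): 1 − (1 − 0.66697)(1 − 0.95504) = 0.98503
Series (A and [0.98503]): 0.79852 × 0.98503 = 0.787

0.787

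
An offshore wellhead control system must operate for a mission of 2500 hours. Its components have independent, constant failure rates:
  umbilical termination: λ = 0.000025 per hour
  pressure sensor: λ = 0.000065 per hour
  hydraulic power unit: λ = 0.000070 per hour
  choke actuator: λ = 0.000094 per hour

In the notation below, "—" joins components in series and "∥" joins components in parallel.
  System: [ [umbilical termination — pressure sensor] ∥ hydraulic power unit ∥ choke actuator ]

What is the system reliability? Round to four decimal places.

R(umbilical termination) = exp(−0.000025 × 2500) = 0.939413
R(pressure sensor) = exp(−0.000065 × 2500) = 0.850016
R(hydraulic power unit) = exp(−0.000070 × 2500) = 0.839457
R(choke actuator) = exp(−0.000094 × 2500) = 0.790571
Series (umbilical termination and pressure sensor): 0.939413 × 0.850016 = 0.798516
Parallel ([0.798516], hydraulic power unit, and choke actuator): 1 − (1 − 0.798516)(1 − 0.839457)(1 − 0.790571) = 0.9932

0.9932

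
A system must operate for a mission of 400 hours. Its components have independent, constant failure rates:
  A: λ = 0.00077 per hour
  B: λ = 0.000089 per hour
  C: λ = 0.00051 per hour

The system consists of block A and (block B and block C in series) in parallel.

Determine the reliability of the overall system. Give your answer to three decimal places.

0.944

R(A) = exp(−0.00077 × 400) = 0.73492
R(B) = exp(−0.000089 × 400) = 0.96503
R(C) = exp(−0.00051 × 400) = 0.81546
Series (B and C): 0.96503 × 0.81546 = 0.78694
Parallel (A and [0.78694]): 1 − (1 − 0.73492)(1 − 0.78694) = 0.944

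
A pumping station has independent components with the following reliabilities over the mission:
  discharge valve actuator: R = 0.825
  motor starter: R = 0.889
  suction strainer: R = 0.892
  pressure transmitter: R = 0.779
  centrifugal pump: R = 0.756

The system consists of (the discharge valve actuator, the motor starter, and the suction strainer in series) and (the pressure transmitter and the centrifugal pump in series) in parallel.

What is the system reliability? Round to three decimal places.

Series (discharge valve actuator, motor starter, and suction strainer): 0.82500 × 0.88900 × 0.89200 = 0.65422
Series (pressure transmitter and centrifugal pump): 0.77900 × 0.75600 = 0.58892
Parallel ([0.65422] and [0.58892]): 1 − (1 − 0.65422)(1 − 0.58892) = 0.858

0.858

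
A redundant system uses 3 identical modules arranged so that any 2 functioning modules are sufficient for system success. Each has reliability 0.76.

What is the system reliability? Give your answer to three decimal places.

R = Σ_{i=2}^{3} C(3,i) p^i (1−p)^{3−i} with p = 0.76
C(3,2)·0.76^2·0.24^1 = 0.41587
C(3,3)·0.76^3·0.24^0 = 0.43898
Sum = 0.855

0.855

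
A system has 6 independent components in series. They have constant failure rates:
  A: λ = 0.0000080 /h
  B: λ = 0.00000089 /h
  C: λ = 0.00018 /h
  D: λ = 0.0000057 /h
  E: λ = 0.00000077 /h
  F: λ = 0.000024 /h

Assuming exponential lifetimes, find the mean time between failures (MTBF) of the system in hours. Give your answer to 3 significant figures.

4560

Series of exponential components: λ_sys = Σ λ_i
λ_sys = 0.0000080 + 0.00000089 + 0.00018 + 0.0000057 + 0.00000077 + 0.000024 = 2.1936e-04 /h
MTBF = 1 / λ_sys = 4560 h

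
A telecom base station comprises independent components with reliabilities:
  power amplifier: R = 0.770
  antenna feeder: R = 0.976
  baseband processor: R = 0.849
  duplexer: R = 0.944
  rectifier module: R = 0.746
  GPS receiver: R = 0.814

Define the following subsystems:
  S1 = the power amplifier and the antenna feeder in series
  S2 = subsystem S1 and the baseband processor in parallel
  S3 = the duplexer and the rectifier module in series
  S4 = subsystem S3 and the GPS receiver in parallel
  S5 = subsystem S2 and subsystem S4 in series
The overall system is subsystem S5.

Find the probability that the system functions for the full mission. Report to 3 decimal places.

0.910

Series (power amplifier and antenna feeder): 0.77000 × 0.97600 = 0.75152
Parallel ([0.75152] and baseband processor): 1 − (1 − 0.75152)(1 − 0.84900) = 0.96248
Series (duplexer and rectifier module): 0.94400 × 0.74600 = 0.70422
Parallel ([0.70422] and GPS receiver): 1 − (1 − 0.70422)(1 − 0.81400) = 0.94498
Series ([0.96248] and [0.94498]): 0.96248 × 0.94498 = 0.910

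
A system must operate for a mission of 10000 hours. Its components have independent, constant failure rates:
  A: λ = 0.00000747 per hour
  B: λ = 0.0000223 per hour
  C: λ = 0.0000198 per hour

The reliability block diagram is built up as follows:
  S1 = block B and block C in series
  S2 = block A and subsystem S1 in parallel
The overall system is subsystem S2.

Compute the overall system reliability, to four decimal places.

0.9753

R(A) = exp(−0.00000747 × 10000) = 0.928022
R(B) = exp(−0.0000223 × 10000) = 0.800115
R(C) = exp(−0.0000198 × 10000) = 0.820370
Series (B and C): 0.800115 × 0.820370 = 0.656390
Parallel (A and [0.656390]): 1 − (1 − 0.928022)(1 − 0.656390) = 0.9753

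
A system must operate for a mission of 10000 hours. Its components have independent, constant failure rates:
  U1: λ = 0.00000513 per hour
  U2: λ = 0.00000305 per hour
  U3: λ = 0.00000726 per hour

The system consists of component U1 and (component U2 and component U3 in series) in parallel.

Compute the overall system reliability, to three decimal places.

0.995

R(U1) = exp(−0.00000513 × 10000) = 0.94999
R(U2) = exp(−0.00000305 × 10000) = 0.96996
R(U3) = exp(−0.00000726 × 10000) = 0.92997
Series (U2 and U3): 0.96996 × 0.92997 = 0.90203
Parallel (U1 and [0.90203]): 1 − (1 − 0.94999)(1 − 0.90203) = 0.995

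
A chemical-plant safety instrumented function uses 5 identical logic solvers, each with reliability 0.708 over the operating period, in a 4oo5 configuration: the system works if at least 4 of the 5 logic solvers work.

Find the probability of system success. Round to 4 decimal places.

R = Σ_{i=4}^{5} C(5,i) p^i (1−p)^{5−i} with p = 0.708
C(5,4)·0.708^4·0.292^1 = 0.366848
C(5,5)·0.708^5·0.292^0 = 0.177896
Sum = 0.5447

0.5447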